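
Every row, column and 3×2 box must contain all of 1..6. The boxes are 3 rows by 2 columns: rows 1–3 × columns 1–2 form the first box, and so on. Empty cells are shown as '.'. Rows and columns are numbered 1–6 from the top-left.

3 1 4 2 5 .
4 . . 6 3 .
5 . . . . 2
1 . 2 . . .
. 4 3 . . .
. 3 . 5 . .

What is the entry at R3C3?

1

R1C6 = 6 (sole candidate).
R2C2 = 2 (sole candidate).
R2C6 = 1 (sole candidate).
R3C2 = 6 (sole candidate).
R3C3 = 1: row 3 has {2,5,6}; col 3 has {2,3,4}; box has {2,4,6} → only 1 remains.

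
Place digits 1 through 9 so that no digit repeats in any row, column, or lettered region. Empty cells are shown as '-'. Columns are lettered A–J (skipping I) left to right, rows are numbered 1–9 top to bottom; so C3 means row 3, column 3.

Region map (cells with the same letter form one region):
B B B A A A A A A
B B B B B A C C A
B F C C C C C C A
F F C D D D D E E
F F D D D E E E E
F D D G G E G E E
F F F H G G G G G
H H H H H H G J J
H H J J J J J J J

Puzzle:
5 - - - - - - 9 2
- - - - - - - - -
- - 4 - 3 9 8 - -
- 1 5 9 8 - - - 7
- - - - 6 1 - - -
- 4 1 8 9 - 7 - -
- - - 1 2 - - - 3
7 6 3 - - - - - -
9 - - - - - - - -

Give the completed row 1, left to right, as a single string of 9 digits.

J8 = 9 (hidden single in row 8).
G5 = 9 (hidden single in column 7).
D5 = 5 (hidden single in region D).
C5 = 7 (hidden single in region D).
B7 = 7 (hidden single in row 7).
C7 = 9 (hidden single in row 7).
B2 = 9 (hidden single in row 2).
A7 = 8 (hidden single in row 7).
B3 = 5 (hidden single in region F).
G8 = 1 (hidden single in region G).
E1 = 1: in row 1, 1 can only go here (every other open cell in that row sees a 1).
J3 = 6 (sole candidate).
J6 = 5 (sole candidate).
C1 = 6: in row 1, 6 can only go here (every other open cell in that row sees a 6).
F2 = 5 (hidden single in row 2).
D9 = 6 (hidden single in column 4).
J9 = 1 (hidden single in column 9).
E8 = 5 (hidden single in region H).
Singles propagation stalls; B1 is still open with candidates {3,8}.
  Try B1 = 3: then row 2 has no cell left for 3 — contradiction.
So B1 = 8.
C2 = 2 (sole candidate).
G2 = 6 (sole candidate).
A3 = 1 (sole candidate).
B9 = 2 (sole candidate).
C9 = 8 (sole candidate).
B5 = 3 (sole candidate).
D8 = 4 (sole candidate).
F8 = 8 (sole candidate).
H8 = 2 (sole candidate).
H3 = 7 (sole candidate).
H2 = 1 (sole candidate).
D3 = 2 (sole candidate).
J2 = 8 (hidden single in row 2).
J5 = 4 (sole candidate).
A5 = 2 (sole candidate).
H5 = 8 (sole candidate).
A6 = 6 (sole candidate).
H6 = 3 (sole candidate).
A4 = 4 (sole candidate).
H4 = 6 (sole candidate).
F6 = 2 (sole candidate).
A2 = 3 (sole candidate).
D2 = 7 (sole candidate).
E2 = 4 (sole candidate).
F4 = 3 (sole candidate).
G4 = 2 (sole candidate).
E9 = 7 (sole candidate).
F9 = 4 (sole candidate).
H9 = 5 (sole candidate).
D1 = 3: row 1 has {1,2,5,6,8,9}; col 4 has {1,2,4,5,6,7,8,9}; region has {1,2,5,6,8,9} → only 3 remains.
F1 = 7: row 1 has {1,2,3,5,6,8,9}; col 6 has {1,2,3,4,5,8,9}; region has {1,2,3,5,6,8,9} → only 7 remains.
G1 = 4: row 1 has {1,2,3,5,6,7,8,9}; col 7 has {1,2,6,7,8,9}; region has {1,2,3,5,6,7,8,9} → only 4 remains.

586317492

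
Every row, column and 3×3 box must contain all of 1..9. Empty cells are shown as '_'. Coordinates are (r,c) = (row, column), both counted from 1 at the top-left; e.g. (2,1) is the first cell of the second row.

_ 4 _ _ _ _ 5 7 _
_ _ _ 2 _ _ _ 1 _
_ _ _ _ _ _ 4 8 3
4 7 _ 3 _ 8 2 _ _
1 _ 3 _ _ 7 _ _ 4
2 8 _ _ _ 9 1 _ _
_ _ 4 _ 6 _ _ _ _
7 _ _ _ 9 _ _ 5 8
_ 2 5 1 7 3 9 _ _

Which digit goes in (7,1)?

3

(2,7) = 6: row 2 has {1,2}; col 7 has {1,2,4,5,9}; box has {1,3,4,5,7,8} → only 6 remains.
(2,9) = 9: row 2 has {1,2,6}; col 9 has {3,4,8}; box has {1,3,4,5,6,7,8} → only 9 remains.
(5,7) = 8: row 5 has {1,3,4,7}; col 7 has {1,2,4,5,6,9}; box has {1,2,4} → only 8 remains.
(6,3) = 6: row 6 has {1,2,8,9}; col 3 has {3,4,5}; box has {1,2,3,4,7,8} → only 6 remains.
(6,8) = 3: row 6 has {1,2,6,8,9}; col 8 has {1,5,7,8}; box has {1,2,4,8} → only 3 remains.
(7,8) = 2: row 7 has {4,6}; col 8 has {1,3,5,7,8}; box has {5,8,9} → only 2 remains.
(8,3) = 1: row 8 has {5,7,8,9}; col 3 has {3,4,5,6}; box has {2,4,5,7} → only 1 remains.
(8,4) = 4: row 8 has {1,5,7,8,9}; col 4 has {1,2,3}; box has {1,3,6,7,9} → only 4 remains.
(8,6) = 2: row 8 has {1,4,5,7,8,9}; col 6 has {3,7,8,9}; box has {1,3,4,6,7,9} → only 2 remains.
(8,7) = 3: row 8 has {1,2,4,5,7,8,9}; col 7 has {1,2,4,5,6,8,9}; box has {2,5,8,9} → only 3 remains.
(9,9) = 6: row 9 has {1,2,3,5,7,9}; col 9 has {3,4,8,9}; box has {2,3,5,8,9} → only 6 remains.
(1,9) = 2: row 1 has {4,5,7}; col 9 has {3,4,6,8,9}; box has {1,3,4,5,6,7,8,9} → only 2 remains.
(4,3) = 9: row 4 has {2,3,4,7,8}; col 3 has {1,3,4,5,6}; box has {1,2,3,4,6,7,8} → only 9 remains.
(4,8) = 6: row 4 has {2,3,4,7,8,9}; col 8 has {1,2,3,5,7,8}; box has {1,2,3,4,8} → only 6 remains.
(4,9) = 5: row 4 has {2,3,4,6,7,8,9}; col 9 has {2,3,4,6,8,9}; box has {1,2,3,4,6,8} → only 5 remains.
(5,2) = 5: row 5 has {1,3,4,7,8}; col 2 has {2,4,7,8}; box has {1,2,3,4,6,7,8,9} → only 5 remains.
(5,4) = 6: row 5 has {1,3,4,5,7,8}; col 4 has {1,2,3,4}; box has {3,7,8,9} → only 6 remains.
(5,5) = 2: row 5 has {1,3,4,5,6,7,8}; col 5 has {6,7,9}; box has {3,6,7,8,9} → only 2 remains.
(5,8) = 9: row 5 has {1,2,3,4,5,6,7,8}; col 8 has {1,2,3,5,6,7,8}; box has {1,2,3,4,5,6,8} → only 9 remains.
(6,4) = 5: row 6 has {1,2,3,6,8,9}; col 4 has {1,2,3,4,6}; box has {2,3,6,7,8,9} → only 5 remains.
(6,5) = 4: row 6 has {1,2,3,5,6,8,9}; col 5 has {2,6,7,9}; box has {2,3,5,6,7,8,9} → only 4 remains.
(6,9) = 7: row 6 has {1,2,3,4,5,6,8,9}; col 9 has {2,3,4,5,6,8,9}; box has {1,2,3,4,5,6,8,9} → only 7 remains.
(7,4) = 8: row 7 has {2,4,6}; col 4 has {1,2,3,4,5,6}; box has {1,2,3,4,6,7,9} → only 8 remains.
(7,6) = 5: row 7 has {2,4,6,8}; col 6 has {2,3,7,8,9}; box has {1,2,3,4,6,7,8,9} → only 5 remains.
(7,7) = 7: row 7 has {2,4,5,6,8}; col 7 has {1,2,3,4,5,6,8,9}; box has {2,3,5,6,8,9} → only 7 remains.
(7,9) = 1: row 7 has {2,4,5,6,7,8}; col 9 has {2,3,4,5,6,7,8,9}; box has {2,3,5,6,7,8,9} → only 1 remains.
(8,2) = 6: row 8 has {1,2,3,4,5,7,8,9}; col 2 has {2,4,5,7,8}; box has {1,2,4,5,7} → only 6 remains.
(9,1) = 8: row 9 has {1,2,3,5,6,7,9}; col 1 has {1,2,4,7}; box has {1,2,4,5,6,7} → only 8 remains.
(9,8) = 4: row 9 has {1,2,3,5,6,7,8,9}; col 8 has {1,2,3,5,6,7,8,9}; box has {1,2,3,5,6,7,8,9} → only 4 remains.
(1,3) = 8: row 1 has {2,4,5,7}; col 3 has {1,3,4,5,6,9}; box has {4} → only 8 remains.
(1,4) = 9: row 1 has {2,4,5,7,8}; col 4 has {1,2,3,4,5,6,8}; box has {2} → only 9 remains.
(2,2) = 3: row 2 has {1,2,6,9}; col 2 has {2,4,5,6,7,8}; box has {4,8} → only 3 remains.
(2,3) = 7: row 2 has {1,2,3,6,9}; col 3 has {1,3,4,5,6,8,9}; box has {3,4,8} → only 7 remains.
(2,6) = 4: row 2 has {1,2,3,6,7,9}; col 6 has {2,3,5,7,8,9}; box has {2,9} → only 4 remains.
(3,3) = 2: row 3 has {3,4,8}; col 3 has {1,3,4,5,6,7,8,9}; box has {3,4,7,8} → only 2 remains.
(3,4) = 7: row 3 has {2,3,4,8}; col 4 has {1,2,3,4,5,6,8,9}; box has {2,4,9} → only 7 remains.
(4,5) = 1: row 4 has {2,3,4,5,6,7,8,9}; col 5 has {2,4,6,7,9}; box has {2,3,4,5,6,7,8,9} → only 1 remains.
(7,2) = 9: row 7 has {1,2,4,5,6,7,8}; col 2 has {2,3,4,5,6,7,8}; box has {1,2,4,5,6,7,8} → only 9 remains.
(1,1) = 6: row 1 has {2,4,5,7,8,9}; col 1 has {1,2,4,7,8}; box has {2,3,4,7,8} → only 6 remains.
(1,5) = 3: row 1 has {2,4,5,6,7,8,9}; col 5 has {1,2,4,6,7,9}; box has {2,4,7,9} → only 3 remains.
(1,6) = 1: row 1 has {2,3,4,5,6,7,8,9}; col 6 has {2,3,4,5,7,8,9}; box has {2,3,4,7,9} → only 1 remains.
(2,1) = 5: row 2 has {1,2,3,4,6,7,9}; col 1 has {1,2,4,6,7,8}; box has {2,3,4,6,7,8} → only 5 remains.
(2,5) = 8: row 2 has {1,2,3,4,5,6,7,9}; col 5 has {1,2,3,4,6,7,9}; box has {1,2,3,4,7,9} → only 8 remains.
(3,1) = 9: row 3 has {2,3,4,7,8}; col 1 has {1,2,4,5,6,7,8}; box has {2,3,4,5,6,7,8} → only 9 remains.
(3,2) = 1: row 3 has {2,3,4,7,8,9}; col 2 has {2,3,4,5,6,7,8,9}; box has {2,3,4,5,6,7,8,9} → only 1 remains.
(3,5) = 5: row 3 has {1,2,3,4,7,8,9}; col 5 has {1,2,3,4,6,7,8,9}; box has {1,2,3,4,7,8,9} → only 5 remains.
(3,6) = 6: row 3 has {1,2,3,4,5,7,8,9}; col 6 has {1,2,3,4,5,7,8,9}; box has {1,2,3,4,5,7,8,9} → only 6 remains.
(7,1) = 3: row 7 has {1,2,4,5,6,7,8,9}; col 1 has {1,2,4,5,6,7,8,9}; box has {1,2,4,5,6,7,8,9} → only 3 remains.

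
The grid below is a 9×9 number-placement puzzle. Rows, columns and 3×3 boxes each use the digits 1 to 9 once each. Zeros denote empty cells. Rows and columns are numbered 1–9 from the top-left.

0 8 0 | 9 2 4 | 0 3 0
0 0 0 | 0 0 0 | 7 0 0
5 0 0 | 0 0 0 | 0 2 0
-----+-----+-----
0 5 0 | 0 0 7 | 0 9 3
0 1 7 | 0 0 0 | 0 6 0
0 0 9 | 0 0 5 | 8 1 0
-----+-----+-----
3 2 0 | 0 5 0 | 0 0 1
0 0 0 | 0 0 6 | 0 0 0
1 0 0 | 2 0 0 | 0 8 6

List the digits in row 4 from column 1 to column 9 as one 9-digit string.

row 1, column 9 = 5 (sole candidate).
row 2, column 8 = 4 (sole candidate).
row 7, column 8 = 7 (sole candidate).
row 8, column 8 = 5 (sole candidate).
row 1, column 1 = 7 (hidden single in row 1).
row 2, column 4 = 5 (hidden single in row 2).
row 5, column 7 = 5 (hidden single in row 5).
row 6, column 9 = 7 (hidden single in row 6).
row 6, column 1 = 2 (hidden single in row 6).
row 2, column 3 = 2 (hidden single in row 2).
row 4, column 7 = 2: in row 4, 2 can only go here (every other open cell in that row sees a 2).
row 5, column 9 = 4 (sole candidate).
row 5, column 1 = 8 (sole candidate).
row 5, column 4 = 3 (sole candidate).
row 5, column 5 = 9 (sole candidate).
row 5, column 6 = 2 (sole candidate).
row 6, column 2 = 3 (hidden single in row 6).
row 7, column 3 = 6 (hidden single in row 7).
row 1, column 3 = 1 (sole candidate).
row 1, column 7 = 6 (sole candidate).
row 4, column 3 = 4: row 4 has {2,3,5,7,9}; col 3 has {1,2,6,7,9}; box has {1,2,3,5,7,8,9} → only 4 remains.
row 8, column 3 = 8 (sole candidate).
row 9, column 3 = 5 (sole candidate).
row 3, column 3 = 3 (sole candidate).
row 4, column 1 = 6: row 4 has {2,3,4,5,7,9}; col 1 has {1,2,3,5,7,8}; box has {1,2,3,4,5,7,8,9} → only 6 remains.
row 2, column 1 = 9 (sole candidate).
row 2, column 2 = 6 (sole candidate).
row 2, column 9 = 8 (sole candidate).
row 3, column 2 = 4 (sole candidate).
row 3, column 9 = 9 (sole candidate).
row 8, column 1 = 4 (sole candidate).
row 8, column 9 = 2 (sole candidate).
row 3, column 7 = 1 (sole candidate).
row 3, column 6 = 8 (sole candidate).
row 7, column 6 = 9 (sole candidate).
row 7, column 7 = 4 (sole candidate).
row 9, column 6 = 3 (sole candidate).
row 9, column 7 = 9 (sole candidate).
row 2, column 6 = 1 (sole candidate).
row 7, column 4 = 8 (sole candidate).
row 8, column 7 = 3 (sole candidate).
row 9, column 2 = 7 (sole candidate).
row 9, column 5 = 4 (sole candidate).
row 2, column 5 = 3 (sole candidate).
row 4, column 4 = 1: row 4 has {2,3,4,5,6,7,9}; col 4 has {2,3,5,8,9}; box has {2,3,5,7,9} → only 1 remains.
row 4, column 5 = 8: row 4 has {1,2,3,4,5,6,7,9}; col 5 has {2,3,4,5,9}; box has {1,2,3,5,7,9} → only 8 remains.

654187293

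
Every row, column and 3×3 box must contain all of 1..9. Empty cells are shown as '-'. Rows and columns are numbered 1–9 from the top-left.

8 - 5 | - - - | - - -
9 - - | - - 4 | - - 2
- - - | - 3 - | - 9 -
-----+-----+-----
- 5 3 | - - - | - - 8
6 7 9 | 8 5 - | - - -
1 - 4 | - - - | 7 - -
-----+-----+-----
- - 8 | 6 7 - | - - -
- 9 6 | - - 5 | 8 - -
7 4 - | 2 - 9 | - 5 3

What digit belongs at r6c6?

r4c1 = 2 (sole candidate).
r6c2 = 8 (sole candidate).
r8c1 = 3 (sole candidate).
r9c3 = 1 (sole candidate).
r9c5 = 8 (sole candidate).
r9c7 = 6 (sole candidate).
r2c3 = 7 (sole candidate).
r3c1 = 4 (sole candidate).
r3c3 = 2 (sole candidate).
r7c1 = 5 (sole candidate).
r7c2 = 2 (sole candidate).
r2c8 = 8 (hidden single in row 2).
r3c6 = 8 (hidden single in row 3).
r6c9 = 5 (hidden single in row 6).
r7c6 = 3 (hidden single in row 7).
r8c8 = 2 (hidden single in row 8).
r8c9 = 7 (hidden single in row 8).
r3c4 = 7 (hidden single in row 3).
r1c8 = 7 (hidden single in row 1).
r3c7 = 5 (hidden single in row 3).
r2c4 = 5 (hidden single in row 2).
r4c6 = 7 (hidden single in row 4).
r6c4 = 3 (hidden single in column 4).
r6c8 = 6 (sole candidate).
r6c6 = 2: row 6 has {1,3,4,5,6,7,8}; col 6 has {3,4,5,7,8,9}; box has {3,5,7,8} → only 2 remains.

2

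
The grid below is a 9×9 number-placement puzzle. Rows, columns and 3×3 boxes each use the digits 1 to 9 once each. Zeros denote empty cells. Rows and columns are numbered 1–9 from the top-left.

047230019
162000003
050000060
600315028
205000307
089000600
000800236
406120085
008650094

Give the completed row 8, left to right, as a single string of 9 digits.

R1C1 = 8: row 1 has {1,2,3,4,7,9}; col 1 has {1,2,4,6}; box has {1,2,4,5,6,7} → only 8 remains.
R1C6 = 6: row 1 has {1,2,3,4,7,8,9}; col 6 has {5}; box has {2,3} → only 6 remains.
R1C7 = 5: row 1 has {1,2,3,4,6,7,8,9}; col 7 has {2,3,6}; box has {1,3,6,9} → only 5 remains.
R3C3 = 3: row 3 has {5,6}; col 3 has {2,5,6,7,8,9}; box has {1,2,4,5,6,7,8} → only 3 remains.
R3C9 = 2: row 3 has {3,5,6}; col 9 has {3,4,5,6,7,8,9}; box has {1,3,5,6,9} → only 2 remains.
R4C2 = 7: row 4 has {1,2,3,5,6,8}; col 2 has {4,5,6,8}; box has {2,5,6,8,9} → only 7 remains.
R4C3 = 4: row 4 has {1,2,3,5,6,7,8}; col 3 has {2,3,5,6,7,8,9}; box has {2,5,6,7,8,9} → only 4 remains.
R4C7 = 9: row 4 has {1,2,3,4,5,6,7,8}; col 7 has {2,3,5,6}; box has {2,3,6,7,8} → only 9 remains.
R5C2 = 1: row 5 has {2,3,5,7}; col 2 has {4,5,6,7,8}; box has {2,4,5,6,7,8,9} → only 1 remains.
R5C8 = 4: row 5 has {1,2,3,5,7}; col 8 has {1,2,3,6,8,9}; box has {2,3,6,7,8,9} → only 4 remains.
R6C1 = 3: row 6 has {6,8,9}; col 1 has {1,2,4,6,8}; box has {1,2,4,5,6,7,8,9} → only 3 remains.
R6C8 = 5: row 6 has {3,6,8,9}; col 8 has {1,2,3,4,6,8,9}; box has {2,3,4,6,7,8,9} → only 5 remains.
R6C9 = 1: row 6 has {3,5,6,8,9}; col 9 has {2,3,4,5,6,7,8,9}; box has {2,3,4,5,6,7,8,9} → only 1 remains.
R7C2 = 9: row 7 has {2,3,6,8}; col 2 has {1,4,5,6,7,8}; box has {4,6,8} → only 9 remains.
R7C3 = 1: row 7 has {2,3,6,8,9}; col 3 has {2,3,4,5,6,7,8,9}; box has {4,6,8,9} → only 1 remains.
R8C2 = 3: row 8 has {1,2,4,5,6,8}; col 2 has {1,4,5,6,7,8,9}; box has {1,4,6,8,9} → only 3 remains.
R8C7 = 7: row 8 has {1,2,3,4,5,6,8}; col 7 has {2,3,5,6,9}; box has {2,3,4,5,6,8,9} → only 7 remains.
R9C1 = 7: row 9 has {4,5,6,8,9}; col 1 has {1,2,3,4,6,8}; box has {1,3,4,6,8,9} → only 7 remains.
R9C2 = 2: row 9 has {4,5,6,7,8,9}; col 2 has {1,3,4,5,6,7,8,9}; box has {1,3,4,6,7,8,9} → only 2 remains.
R9C6 = 3: row 9 has {2,4,5,6,7,8,9}; col 6 has {5,6}; box has {1,2,5,6,8} → only 3 remains.
R9C7 = 1: row 9 has {2,3,4,5,6,7,8,9}; col 7 has {2,3,5,6,7,9}; box has {2,3,4,5,6,7,8,9} → only 1 remains.
R2C8 = 7: row 2 has {1,2,3,6}; col 8 has {1,2,3,4,5,6,8,9}; box has {1,2,3,5,6,9} → only 7 remains.
R3C1 = 9: row 3 has {2,3,5,6}; col 1 has {1,2,3,4,6,7,8}; box has {1,2,3,4,5,6,7,8} → only 9 remains.
R5C4 = 9: row 5 has {1,2,3,4,5,7}; col 4 has {1,2,3,6,8}; box has {1,3,5} → only 9 remains.
R5C6 = 8: row 5 has {1,2,3,4,5,7,9}; col 6 has {3,5,6}; box has {1,3,5,9} → only 8 remains.
R7C1 = 5: row 7 has {1,2,3,6,8,9}; col 1 has {1,2,3,4,6,7,8,9}; box has {1,2,3,4,6,7,8,9} → only 5 remains.
R8C6 = 9: row 8 has {1,2,3,4,5,6,7,8}; col 6 has {3,5,6,8}; box has {1,2,3,5,6,8} → only 9 remains.

436129785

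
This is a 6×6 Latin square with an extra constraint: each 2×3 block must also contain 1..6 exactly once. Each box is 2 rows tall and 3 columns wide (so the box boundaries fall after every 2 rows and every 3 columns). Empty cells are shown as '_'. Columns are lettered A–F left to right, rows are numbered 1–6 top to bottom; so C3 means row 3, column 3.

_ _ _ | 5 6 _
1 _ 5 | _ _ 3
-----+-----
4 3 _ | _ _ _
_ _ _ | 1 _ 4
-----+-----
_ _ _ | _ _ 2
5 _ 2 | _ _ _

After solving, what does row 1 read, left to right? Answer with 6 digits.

F1 = 1: row 1 has {5,6}; col 6 has {2,3,4}; box has {3,5,6} → only 1 remains.
C4 = 6 (sole candidate).
F6 = 6 (sole candidate).
C3 = 1 (sole candidate).
F3 = 5 (sole candidate).
A4 = 2 (sole candidate).
B4 = 5 (sole candidate).
E4 = 3 (sole candidate).
A1 = 3: row 1 has {1,5,6}; col 1 has {1,2,4,5}; box has {1,5} → only 3 remains.
C1 = 4: row 1 has {1,3,5,6}; col 3 has {1,2,5,6}; box has {1,3,5} → only 4 remains.
E3 = 2 (sole candidate).
A5 = 6 (sole candidate).
C5 = 3 (sole candidate).
D5 = 4 (sole candidate).
D6 = 3 (sole candidate).
E6 = 1 (sole candidate).
B1 = 2: row 1 has {1,3,4,5,6}; col 2 has {3,5}; box has {1,3,4,5} → only 2 remains.

324561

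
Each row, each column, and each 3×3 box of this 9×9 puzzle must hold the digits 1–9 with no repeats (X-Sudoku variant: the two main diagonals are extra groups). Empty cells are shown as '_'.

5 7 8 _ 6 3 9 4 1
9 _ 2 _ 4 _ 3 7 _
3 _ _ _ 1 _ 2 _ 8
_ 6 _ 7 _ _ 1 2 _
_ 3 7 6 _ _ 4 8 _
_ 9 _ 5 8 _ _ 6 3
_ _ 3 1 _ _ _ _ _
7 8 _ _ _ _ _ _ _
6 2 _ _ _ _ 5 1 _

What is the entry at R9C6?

8

R1C4 = 2: row 1 has {1,3,4,5,6,7,8,9}; col 4 has {1,5,6,7}; box has {1,3,4,6} → only 2 remains.
R2C2 = 1: row 2 has {2,3,4,7,9}; col 2 has {2,3,6,7,8,9}; box has {2,3,5,7,8,9}; main diagonal has {5,7} → only 1 remains.
R2C4 = 8: row 2 has {1,2,3,4,7,9}; col 4 has {1,2,5,6,7}; box has {1,2,3,4,6} → only 8 remains.
R2C6 = 5: row 2 has {1,2,3,4,7,8,9}; col 6 has {3}; box has {1,2,3,4,6,8} → only 5 remains.
R2C9 = 6: row 2 has {1,2,3,4,5,7,8,9}; col 9 has {1,3,8}; box has {1,2,3,4,7,8,9} → only 6 remains.
R3C2 = 4: row 3 has {1,2,3,8}; col 2 has {1,2,3,6,7,8,9}; box has {1,2,3,5,7,8,9} → only 4 remains.
R3C3 = 6: row 3 has {1,2,3,4,8}; col 3 has {2,3,7,8}; box has {1,2,3,4,5,7,8,9}; main diagonal has {1,5,7} → only 6 remains.
R3C4 = 9: row 3 has {1,2,3,4,6,8}; col 4 has {1,2,5,6,7,8}; box has {1,2,3,4,5,6,8} → only 9 remains.
R3C6 = 7: row 3 has {1,2,3,4,6,8,9}; col 6 has {3,5}; box has {1,2,3,4,5,6,8,9} → only 7 remains.
R3C8 = 5: row 3 has {1,2,3,4,6,7,8,9}; col 8 has {1,2,4,6,7,8}; box has {1,2,3,4,6,7,8,9} → only 5 remains.
R5C5 = 9: row 5 has {3,4,6,7,8}; col 5 has {1,4,6,8}; box has {5,6,7,8}; main diagonal has {1,5,6,7}; anti-diagonal has {1,2,3,5,6,7,8} → only 9 remains.
R5C9 = 5: row 5 has {3,4,6,7,8,9}; col 9 has {1,3,6,8}; box has {1,2,3,4,6,8} → only 5 remains.
R6C7 = 7: row 6 has {3,5,6,8,9}; col 7 has {1,2,3,4,5,9}; box has {1,2,3,4,5,6,8} → only 7 remains.
R7C1 = 4: row 7 has {1,3}; col 1 has {3,5,6,7,9}; box has {2,3,6,7,8} → only 4 remains.
R7C2 = 5: row 7 has {1,3,4}; col 2 has {1,2,3,4,6,7,8,9}; box has {2,3,4,6,7,8} → only 5 remains.
R7C7 = 8: row 7 has {1,3,4,5}; col 7 has {1,2,3,4,5,7,9}; box has {1,5}; main diagonal has {1,5,6,7,9} → only 8 remains.
R7C8 = 9: row 7 has {1,3,4,5,8}; col 8 has {1,2,4,5,6,7,8}; box has {1,5,8} → only 9 remains.
R8C7 = 6: row 8 has {7,8}; col 7 has {1,2,3,4,5,7,8,9}; box has {1,5,8,9} → only 6 remains.
R8C8 = 3: row 8 has {6,7,8}; col 8 has {1,2,4,5,6,7,8,9}; box has {1,5,6,8,9}; main diagonal has {1,5,6,7,8,9} → only 3 remains.
R9C3 = 9: row 9 has {1,2,5,6}; col 3 has {2,3,6,7,8}; box has {2,3,4,5,6,7,8} → only 9 remains.
R9C9 = 4: row 9 has {1,2,5,6,9}; col 9 has {1,3,5,6,8}; box has {1,3,5,6,8,9}; main diagonal has {1,3,5,6,7,8,9} → only 4 remains.
R4C1 = 8: row 4 has {1,2,6,7}; col 1 has {3,4,5,6,7,9}; box has {3,6,7,9} → only 8 remains.
R4C5 = 3: row 4 has {1,2,6,7,8}; col 5 has {1,4,6,8,9}; box has {5,6,7,8,9} → only 3 remains.
R4C6 = 4: row 4 has {1,2,3,6,7,8}; col 6 has {3,5,7}; box has {3,5,6,7,8,9}; anti-diagonal has {1,2,3,5,6,7,8,9} → only 4 remains.
R4C9 = 9: row 4 has {1,2,3,4,6,7,8}; col 9 has {1,3,4,5,6,8}; box has {1,2,3,4,5,6,7,8} → only 9 remains.
R6C6 = 2: row 6 has {3,5,6,7,8,9}; col 6 has {3,4,5,7}; box has {3,4,5,6,7,8,9}; main diagonal has {1,3,4,5,6,7,8,9} → only 2 remains.
R7C6 = 6: row 7 has {1,3,4,5,8,9}; col 6 has {2,3,4,5,7}; box has {1} → only 6 remains.
R8C3 = 1: row 8 has {3,6,7,8}; col 3 has {2,3,6,7,8,9}; box has {2,3,4,5,6,7,8,9} → only 1 remains.
R8C4 = 4: row 8 has {1,3,6,7,8}; col 4 has {1,2,5,6,7,8,9}; box has {1,6} → only 4 remains.
R8C6 = 9: row 8 has {1,3,4,6,7,8}; col 6 has {2,3,4,5,6,7}; box has {1,4,6} → only 9 remains.
R8C9 = 2: row 8 has {1,3,4,6,7,8,9}; col 9 has {1,3,4,5,6,8,9}; box has {1,3,4,5,6,8,9} → only 2 remains.
R9C4 = 3: row 9 has {1,2,4,5,6,9}; col 4 has {1,2,4,5,6,7,8,9}; box has {1,4,6,9} → only 3 remains.
R9C5 = 7: row 9 has {1,2,3,4,5,6,9}; col 5 has {1,3,4,6,8,9}; box has {1,3,4,6,9} → only 7 remains.
R9C6 = 8: row 9 has {1,2,3,4,5,6,7,9}; col 6 has {2,3,4,5,6,7,9}; box has {1,3,4,6,7,9} → only 8 remains.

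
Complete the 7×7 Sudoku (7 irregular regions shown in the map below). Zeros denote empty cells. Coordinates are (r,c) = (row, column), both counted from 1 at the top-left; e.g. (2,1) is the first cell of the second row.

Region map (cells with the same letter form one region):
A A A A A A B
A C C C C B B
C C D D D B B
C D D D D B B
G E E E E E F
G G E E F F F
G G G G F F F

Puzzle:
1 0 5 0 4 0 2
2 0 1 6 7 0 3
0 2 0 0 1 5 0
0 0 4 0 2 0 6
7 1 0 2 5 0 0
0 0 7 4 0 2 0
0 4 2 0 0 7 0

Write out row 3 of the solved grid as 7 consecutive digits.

4263157

(2,2) = 5: row 2 has {1,2,3,6,7}; col 2 has {1,2,4}; region has {1,2,6,7} → only 5 remains.
(2,6) = 4: row 2 has {1,2,3,5,6,7}; col 6 has {2,5,7}; region has {2,3,5,6} → only 4 remains.
(3,7) = 7: row 3 has {1,2,5}; col 7 has {2,3,6}; region has {2,3,4,5,6} → only 7 remains.
(4,1) = 3: row 4 has {2,4,6}; col 1 has {1,2,7}; region has {1,2,5,6,7} → only 3 remains.
(4,2) = 7: row 4 has {2,3,4,6}; col 2 has {1,2,4,5}; region has {1,2,4} → only 7 remains.
(4,4) = 5: row 4 has {2,3,4,6,7}; col 4 has {2,4,6}; region has {1,2,4,7} → only 5 remains.
(4,6) = 1: row 4 has {2,3,4,5,6,7}; col 6 has {2,4,5,7}; region has {2,3,4,5,6,7} → only 1 remains.
(5,7) = 4: row 5 has {1,2,5,7}; col 7 has {2,3,6,7}; region has {2,7} → only 4 remains.
(3,1) = 4: row 3 has {1,2,5,7}; col 1 has {1,2,3,7}; region has {1,2,3,5,6,7} → only 4 remains.
(3,4) = 3: row 3 has {1,2,4,5,7}; col 4 has {2,4,5,6}; region has {1,2,4,5,7} → only 3 remains.
(7,4) = 1: row 7 has {2,4,7}; col 4 has {2,3,4,5,6}; region has {2,4,7} → only 1 remains.
(7,7) = 5: row 7 has {1,2,4,7}; col 7 has {2,3,4,6,7}; region has {2,4,7} → only 5 remains.
(1,4) = 7: row 1 has {1,2,4,5}; col 4 has {1,2,3,4,5,6}; region has {1,2,4,5} → only 7 remains.
(3,3) = 6: row 3 has {1,2,3,4,5,7}; col 3 has {1,2,4,5,7}; region has {1,2,3,4,5,7} → only 6 remains.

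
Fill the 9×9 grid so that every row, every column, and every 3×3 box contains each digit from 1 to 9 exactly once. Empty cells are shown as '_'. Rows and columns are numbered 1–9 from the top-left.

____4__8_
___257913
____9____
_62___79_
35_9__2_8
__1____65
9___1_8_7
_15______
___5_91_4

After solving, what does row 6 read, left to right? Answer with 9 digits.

R4C9 = 1: row 4 has {2,6,7,9}; col 9 has {3,4,5,7,8}; box has {2,5,6,7,8,9} → only 1 remains.
R5C8 = 4: row 5 has {2,3,5,8,9}; col 8 has {1,6,8,9}; box has {1,2,5,6,7,8,9} → only 4 remains.
R6C7 = 3: row 6 has {1,5,6}; col 7 has {1,2,7,8,9}; box has {1,2,4,5,6,7,8,9} → only 3 remains.
R8C7 = 6: row 8 has {1,5}; col 7 has {1,2,3,7,8,9}; box has {1,4,7,8} → only 6 remains.
R1C7 = 5: row 1 has {4,8}; col 7 has {1,2,3,6,7,8,9}; box has {1,3,8,9} → only 5 remains.
R3C7 = 4: row 3 has {9}; col 7 has {1,2,3,5,6,7,8,9}; box has {1,3,5,8,9} → only 4 remains.
R5C3 = 7: row 5 has {2,3,4,5,8,9}; col 3 has {1,2,5}; box has {1,2,3,5,6} → only 7 remains.
R5C5 = 6: row 5 has {2,3,4,5,7,8,9}; col 5 has {1,4,5,9}; box has {9} → only 6 remains.
R5C6 = 1: row 5 has {2,3,4,5,6,7,8,9}; col 6 has {7,9}; box has {6,9} → only 1 remains.
R3C1 = 5: in row 3, 5 can only go here (every other open cell in that row sees a 5).
R3C4 = 1: in row 3, 1 can only go here (every other open cell in that row sees a 1).
R1C1 = 1: in row 1, 1 can only go here (every other open cell in that row sees a 1).
R1C2 = 7: in row 1, 7 can only go here (every other open cell in that row sees a 7).
R1C3 = 9: in row 1, 9 can only go here (every other open cell in that row sees a 9).
R1C9 = 2: in row 1, 2 can only go here (every other open cell in that row sees a 2).
R3C8 = 7: row 3 has {1,4,5,9}; col 8 has {1,4,6,8,9}; box has {1,2,3,4,5,8,9} → only 7 remains.
R3C9 = 6: row 3 has {1,4,5,7,9}; col 9 has {1,2,3,4,5,7,8}; box has {1,2,3,4,5,7,8,9} → only 6 remains.
R8C9 = 9: row 8 has {1,5,6}; col 9 has {1,2,3,4,5,6,7,8}; box has {1,4,6,7,8} → only 9 remains.
R3C2 = 2: in row 3, 2 can only go here (every other open cell in that row sees a 2).
R4C6 = 5: in row 4, 5 can only go here (every other open cell in that row sees a 5).
R6C2 = 9: in row 6, 9 can only go here (every other open cell in that row sees a 9).
R7C8 = 5: in row 7, 5 can only go here (every other open cell in that row sees a 5).
R7C6 = 2: in row 7, 2 can only go here (every other open cell in that row sees a 2).
R6C5 = 2: in row 6, 2 can only go here (every other open cell in that row sees a 2).
R6C4 = 7: in row 6, 7 can only go here (every other open cell in that row sees a 7).
R1C6 = 6: in column 6, 6 can only go here (every other open cell in that column sees a 6).
R1C4 = 3: row 1 has {1,2,4,5,6,7,8,9}; col 4 has {1,2,5,7,9}; box has {1,2,4,5,6,7,9} → only 3 remains.
R3C6 = 8: row 3 has {1,2,4,5,6,7,9}; col 6 has {1,2,5,6,7,9}; box has {1,2,3,4,5,6,7,9} → only 8 remains.
R6C6 = 4: row 6 has {1,2,3,5,6,7,9}; col 6 has {1,2,5,6,7,8,9}; box has {1,2,5,6,7,9} → only 4 remains.
R8C6 = 3: row 8 has {1,5,6,9}; col 6 has {1,2,4,5,6,7,8,9}; box has {1,2,5,9} → only 3 remains.
R8C8 = 2: row 8 has {1,3,5,6,9}; col 8 has {1,4,5,6,7,8,9}; box has {1,4,5,6,7,8,9} → only 2 remains.
R9C8 = 3: row 9 has {1,4,5,9}; col 8 has {1,2,4,5,6,7,8,9}; box has {1,2,4,5,6,7,8,9} → only 3 remains.
R3C3 = 3: row 3 has {1,2,4,5,6,7,8,9}; col 3 has {1,2,5,7,9}; box has {1,2,5,7,9} → only 3 remains.
R4C4 = 8: row 4 has {1,2,5,6,7,9}; col 4 has {1,2,3,5,7,9}; box has {1,2,4,5,6,7,9} → only 8 remains.
R4C5 = 3: row 4 has {1,2,5,6,7,8,9}; col 5 has {1,2,4,5,6,9}; box has {1,2,4,5,6,7,8,9} → only 3 remains.
R6C1 = 8: row 6 has {1,2,3,4,5,6,7,9}; col 1 has {1,3,5,9}; box has {1,2,3,5,6,7,9} → only 8 remains.

891724365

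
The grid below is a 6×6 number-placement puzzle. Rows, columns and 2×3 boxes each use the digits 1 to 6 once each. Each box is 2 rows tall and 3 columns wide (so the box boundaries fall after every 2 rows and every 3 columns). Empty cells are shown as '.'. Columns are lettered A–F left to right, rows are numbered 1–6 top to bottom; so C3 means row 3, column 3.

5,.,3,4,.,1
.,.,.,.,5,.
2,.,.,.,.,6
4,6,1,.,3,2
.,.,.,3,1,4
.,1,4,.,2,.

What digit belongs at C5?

B1 = 2 (sole candidate).
E1 = 6 (sole candidate).
B2 = 4 (sole candidate).
C2 = 6 (sole candidate).
D2 = 2 (sole candidate).
F2 = 3 (sole candidate).
C3 = 5 (sole candidate).
D3 = 1 (sole candidate).
E3 = 4 (sole candidate).
D4 = 5 (sole candidate).
A5 = 6 (sole candidate).
B5 = 5 (sole candidate).
C5 = 2: row 5 has {1,3,4,5,6}; col 3 has {1,3,4,5,6}; box has {1,4,5,6} → only 2 remains.

2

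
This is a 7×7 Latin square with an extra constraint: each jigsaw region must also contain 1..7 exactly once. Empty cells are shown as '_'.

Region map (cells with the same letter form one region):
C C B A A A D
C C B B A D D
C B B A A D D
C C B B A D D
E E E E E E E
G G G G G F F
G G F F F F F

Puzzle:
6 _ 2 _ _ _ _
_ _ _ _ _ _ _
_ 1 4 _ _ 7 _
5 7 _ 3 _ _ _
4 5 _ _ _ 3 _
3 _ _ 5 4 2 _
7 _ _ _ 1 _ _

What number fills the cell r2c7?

r3c1 = 2: row 3 has {1,4,7}; col 1 has {3,4,5,6,7}; region has {5,6,7} → only 2 remains.
r3c4 = 6: row 3 has {1,2,4,7}; col 4 has {3,5}; region has {} → only 6 remains.
r4c3 = 6: row 4 has {3,5,7}; col 3 has {2,4}; region has {1,2,3,4} → only 6 remains.
r4c5 = 2: row 4 has {3,5,6,7}; col 5 has {1,4}; region has {6} → only 2 remains.
r6c2 = 6: row 6 has {2,3,4,5}; col 2 has {1,5,7}; region has {3,4,5,7} → only 6 remains.
r6c3 = 1: row 6 has {2,3,4,5,6}; col 3 has {2,4,6}; region has {3,4,5,6,7} → only 1 remains.
r6c7 = 7: row 6 has {1,2,3,4,5,6}; col 7 has {}; region has {1,2} → only 7 remains.
r7c2 = 2: row 7 has {1,7}; col 2 has {1,5,6,7}; region has {1,3,4,5,6,7} → only 2 remains.
r7c4 = 4: row 7 has {1,2,7}; col 4 has {3,5,6}; region has {1,2,7} → only 4 remains.
r2c1 = 1: row 2 has {}; col 1 has {2,3,4,5,6,7}; region has {2,5,6,7} → only 1 remains.
r2c4 = 7: row 2 has {1}; col 4 has {3,4,5,6}; region has {1,2,3,4,6} → only 7 remains.
r5c3 = 7: row 5 has {3,4,5}; col 3 has {1,2,4,6}; region has {3,4,5} → only 7 remains.
r5c5 = 6: row 5 has {3,4,5,7}; col 5 has {1,2,4}; region has {3,4,5,7} → only 6 remains.
r1c4 = 1: row 1 has {2,6}; col 4 has {3,4,5,6,7}; region has {2,6} → only 1 remains.
r2c3 = 5: row 2 has {1,7}; col 3 has {1,2,4,6,7}; region has {1,2,3,4,6,7} → only 5 remains.
r2c5 = 3: row 2 has {1,5,7}; col 5 has {1,2,4,6}; region has {1,2,6} → only 3 remains.
r3c5 = 5: row 3 has {1,2,4,6,7}; col 5 has {1,2,3,4,6}; region has {1,2,3,6} → only 5 remains.
r3c7 = 3: row 3 has {1,2,4,5,6,7}; col 7 has {7}; region has {7} → only 3 remains.
r5c4 = 2: row 5 has {3,4,5,6,7}; col 4 has {1,3,4,5,6,7}; region has {3,4,5,6,7} → only 2 remains.
r5c7 = 1: row 5 has {2,3,4,5,6,7}; col 7 has {3,7}; region has {2,3,4,5,6,7} → only 1 remains.
r7c3 = 3: row 7 has {1,2,4,7}; col 3 has {1,2,4,5,6,7}; region has {1,2,4,7} → only 3 remains.
r1c5 = 7: row 1 has {1,2,6}; col 5 has {1,2,3,4,5,6}; region has {1,2,3,5,6} → only 7 remains.
r1c6 = 4: row 1 has {1,2,6,7}; col 6 has {2,3,7}; region has {1,2,3,5,6,7} → only 4 remains.
r1c7 = 5: row 1 has {1,2,4,6,7}; col 7 has {1,3,7}; region has {3,7} → only 5 remains.
r2c2 = 4: row 2 has {1,3,5,7}; col 2 has {1,2,5,6,7}; region has {1,2,5,6,7} → only 4 remains.
r2c6 = 6: row 2 has {1,3,4,5,7}; col 6 has {2,3,4,7}; region has {3,5,7} → only 6 remains.
r2c7 = 2: row 2 has {1,3,4,5,6,7}; col 7 has {1,3,5,7}; region has {3,5,6,7} → only 2 remains.

2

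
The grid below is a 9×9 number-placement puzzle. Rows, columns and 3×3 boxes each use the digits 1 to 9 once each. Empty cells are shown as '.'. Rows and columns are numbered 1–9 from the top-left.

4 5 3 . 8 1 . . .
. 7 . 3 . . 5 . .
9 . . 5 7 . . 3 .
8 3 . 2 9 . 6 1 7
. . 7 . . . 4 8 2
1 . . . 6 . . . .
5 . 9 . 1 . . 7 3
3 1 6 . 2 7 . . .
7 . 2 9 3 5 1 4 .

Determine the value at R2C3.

R1C4 = 6: row 1 has {1,3,4,5,8}; col 4 has {2,3,5,9}; box has {1,3,5,7,8} → only 6 remains.
R1C9 = 9: row 1 has {1,3,4,5,6,8}; col 9 has {2,3,7}; box has {3,5} → only 9 remains.
R2C5 = 4: row 2 has {3,5,7}; col 5 has {1,2,3,6,7,8,9}; box has {1,3,5,6,7,8} → only 4 remains.
R3C6 = 2: row 3 has {3,5,7,9}; col 6 has {1,5,7}; box has {1,3,4,5,6,7,8} → only 2 remains.
R3C7 = 8: row 3 has {2,3,5,7,9}; col 7 has {1,4,5,6}; box has {3,5,9} → only 8 remains.
R4C6 = 4: row 4 has {1,2,3,6,7,8,9}; col 6 has {1,2,5,7}; box has {2,6,9} → only 4 remains.
R5C1 = 6: row 5 has {2,4,7,8}; col 1 has {1,3,4,5,7,8,9}; box has {1,3,7,8} → only 6 remains.
R5C2 = 9: row 5 has {2,4,6,7,8}; col 2 has {1,3,5,7}; box has {1,3,6,7,8} → only 9 remains.
R5C4 = 1: row 5 has {2,4,6,7,8,9}; col 4 has {2,3,5,6,9}; box has {2,4,6,9} → only 1 remains.
R5C5 = 5: row 5 has {1,2,4,6,7,8,9}; col 5 has {1,2,3,4,6,7,8,9}; box has {1,2,4,6,9} → only 5 remains.
R5C6 = 3: row 5 has {1,2,4,5,6,7,8,9}; col 6 has {1,2,4,5,7}; box has {1,2,4,5,6,9} → only 3 remains.
R6C6 = 8: row 6 has {1,6}; col 6 has {1,2,3,4,5,7}; box has {1,2,3,4,5,6,9} → only 8 remains.
R6C9 = 5: row 6 has {1,6,8}; col 9 has {2,3,7,9}; box has {1,2,4,6,7,8} → only 5 remains.
R7C6 = 6: row 7 has {1,3,5,7,9}; col 6 has {1,2,3,4,5,7,8}; box has {1,2,3,5,7,9} → only 6 remains.
R7C7 = 2: row 7 has {1,3,5,6,7,9}; col 7 has {1,4,5,6,8}; box has {1,3,4,7} → only 2 remains.
R8C7 = 9: row 8 has {1,2,3,6,7}; col 7 has {1,2,4,5,6,8}; box has {1,2,3,4,7} → only 9 remains.
R8C8 = 5: row 8 has {1,2,3,6,7,9}; col 8 has {1,3,4,7,8}; box has {1,2,3,4,7,9} → only 5 remains.
R8C9 = 8: row 8 has {1,2,3,5,6,7,9}; col 9 has {2,3,5,7,9}; box has {1,2,3,4,5,7,9} → only 8 remains.
R9C2 = 8: row 9 has {1,2,3,4,5,7,9}; col 2 has {1,3,5,7,9}; box has {1,2,3,5,6,7,9} → only 8 remains.
R9C9 = 6: row 9 has {1,2,3,4,5,7,8,9}; col 9 has {2,3,5,7,8,9}; box has {1,2,3,4,5,7,8,9} → only 6 remains.
R1C7 = 7: row 1 has {1,3,4,5,6,8,9}; col 7 has {1,2,4,5,6,8,9}; box has {3,5,8,9} → only 7 remains.
R1C8 = 2: row 1 has {1,3,4,5,6,7,8,9}; col 8 has {1,3,4,5,7,8}; box has {3,5,7,8,9} → only 2 remains.
R2C1 = 2: row 2 has {3,4,5,7}; col 1 has {1,3,4,5,6,7,8,9}; box has {3,4,5,7,9} → only 2 remains.
R2C6 = 9: row 2 has {2,3,4,5,7}; col 6 has {1,2,3,4,5,6,7,8}; box has {1,2,3,4,5,6,7,8} → only 9 remains.
R2C8 = 6: row 2 has {2,3,4,5,7,9}; col 8 has {1,2,3,4,5,7,8}; box has {2,3,5,7,8,9} → only 6 remains.
R2C9 = 1: row 2 has {2,3,4,5,6,7,9}; col 9 has {2,3,5,6,7,8,9}; box has {2,3,5,6,7,8,9} → only 1 remains.
R3C2 = 6: row 3 has {2,3,5,7,8,9}; col 2 has {1,3,5,7,8,9}; box has {2,3,4,5,7,9} → only 6 remains.
R3C3 = 1: row 3 has {2,3,5,6,7,8,9}; col 3 has {2,3,6,7,9}; box has {2,3,4,5,6,7,9} → only 1 remains.
R3C9 = 4: row 3 has {1,2,3,5,6,7,8,9}; col 9 has {1,2,3,5,6,7,8,9}; box has {1,2,3,5,6,7,8,9} → only 4 remains.
R4C3 = 5: row 4 has {1,2,3,4,6,7,8,9}; col 3 has {1,2,3,6,7,9}; box has {1,3,6,7,8,9} → only 5 remains.
R6C3 = 4: row 6 has {1,5,6,8}; col 3 has {1,2,3,5,6,7,9}; box has {1,3,5,6,7,8,9} → only 4 remains.
R6C4 = 7: row 6 has {1,4,5,6,8}; col 4 has {1,2,3,5,6,9}; box has {1,2,3,4,5,6,8,9} → only 7 remains.
R6C7 = 3: row 6 has {1,4,5,6,7,8}; col 7 has {1,2,4,5,6,7,8,9}; box has {1,2,4,5,6,7,8} → only 3 remains.
R6C8 = 9: row 6 has {1,3,4,5,6,7,8}; col 8 has {1,2,3,4,5,6,7,8}; box has {1,2,3,4,5,6,7,8} → only 9 remains.
R7C2 = 4: row 7 has {1,2,3,5,6,7,9}; col 2 has {1,3,5,6,7,8,9}; box has {1,2,3,5,6,7,8,9} → only 4 remains.
R7C4 = 8: row 7 has {1,2,3,4,5,6,7,9}; col 4 has {1,2,3,5,6,7,9}; box has {1,2,3,5,6,7,9} → only 8 remains.
R8C4 = 4: row 8 has {1,2,3,5,6,7,8,9}; col 4 has {1,2,3,5,6,7,8,9}; box has {1,2,3,5,6,7,8,9} → only 4 remains.
R2C3 = 8: row 2 has {1,2,3,4,5,6,7,9}; col 3 has {1,2,3,4,5,6,7,9}; box has {1,2,3,4,5,6,7,9} → only 8 remains.

8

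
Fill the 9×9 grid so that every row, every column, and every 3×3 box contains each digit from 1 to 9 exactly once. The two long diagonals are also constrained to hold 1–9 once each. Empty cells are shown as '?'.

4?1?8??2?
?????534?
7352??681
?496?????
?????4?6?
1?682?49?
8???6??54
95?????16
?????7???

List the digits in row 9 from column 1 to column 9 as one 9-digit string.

R3C6 = 9: row 3 has {1,2,3,5,6,7,8}; col 6 has {4,5,7}; box has {2,5,8} → only 9 remains.
R6C2 = 7: row 6 has {1,2,4,6,8,9}; col 2 has {3,4,5}; box has {1,4,6,9} → only 7 remains.
R6C6 = 3: row 6 has {1,2,4,6,7,8,9}; col 6 has {4,5,7,9}; box has {2,4,6,8}; main diagonal has {1,4,5,6} → only 3 remains.
R6C9 = 5: row 6 has {1,2,3,4,6,7,8,9}; col 9 has {1,4,6}; box has {4,6,9} → only 5 remains.
R9C8 = 3: row 9 has {7}; col 8 has {1,2,4,5,6,8,9}; box has {1,4,5,6} → only 3 remains.
R1C6 = 6: row 1 has {1,2,4,8}; col 6 has {3,4,5,7,9}; box has {2,5,8,9} → only 6 remains.
R3C5 = 4: row 3 has {1,2,3,5,6,7,8,9}; col 5 has {2,6,8}; box has {2,5,6,8,9} → only 4 remains.
R4C6 = 1: row 4 has {4,6,9}; col 6 has {3,4,5,6,7,9}; box has {2,3,4,6,8}; anti-diagonal has {4,5,6,8} → only 1 remains.
R4C8 = 7: row 4 has {1,4,6,9}; col 8 has {1,2,3,4,5,6,8,9}; box has {4,5,6,9} → only 7 remains.
R7C6 = 2: row 7 has {4,5,6,8}; col 6 has {1,3,4,5,6,7,9}; box has {6,7} → only 2 remains.
R8C5 = 3: row 8 has {1,5,6,9}; col 5 has {2,4,6,8}; box has {2,6,7} → only 3 remains.
R8C6 = 8: row 8 has {1,3,5,6,9}; col 6 has {1,2,3,4,5,6,7,9}; box has {2,3,6,7} → only 8 remains.
R9C1 = 2: row 9 has {3,7}; col 1 has {1,4,7,8,9}; box has {5,8,9}; anti-diagonal has {1,4,5,6,8} → only 2 remains.
R9C3 = 4: row 9 has {2,3,7}; col 3 has {1,5,6,9}; box has {2,5,8,9} → only 4 remains.
R1C2 = 9: row 1 has {1,2,4,6,8}; col 2 has {3,4,5,7}; box has {1,3,4,5,7} → only 9 remains.
R1C9 = 7: row 1 has {1,2,4,6,8,9}; col 9 has {1,4,5,6}; box has {1,2,3,4,6,8}; anti-diagonal has {1,2,4,5,6,8} → only 7 remains.
R2C1 = 6: row 2 has {3,4,5}; col 1 has {1,2,4,7,8,9}; box has {1,3,4,5,7,9} → only 6 remains.
R2C9 = 9: row 2 has {3,4,5,6}; col 9 has {1,4,5,6,7}; box has {1,2,3,4,6,7,8} → only 9 remains.
R4C5 = 5: row 4 has {1,4,6,7,9}; col 5 has {2,3,4,6,8}; box has {1,2,3,4,6,8} → only 5 remains.
R5C5 = 9: row 5 has {4,6}; col 5 has {2,3,4,5,6,8}; box has {1,2,3,4,5,6,8}; main diagonal has {1,3,4,5,6}; anti-diagonal has {1,2,4,5,6,7,8} → only 9 remains.
R7C2 = 1: row 7 has {2,4,5,6,8}; col 2 has {3,4,5,7,9}; box has {2,4,5,8,9} → only 1 remains.
R7C3 = 3: row 7 has {1,2,4,5,6,8}; col 3 has {1,4,5,6,9}; box has {1,2,4,5,8,9}; anti-diagonal has {1,2,4,5,6,7,8,9} → only 3 remains.
R7C4 = 9: row 7 has {1,2,3,4,5,6,8}; col 4 has {2,6,8}; box has {2,3,6,7,8} → only 9 remains.
R7C7 = 7: row 7 has {1,2,3,4,5,6,8,9}; col 7 has {3,4,6}; box has {1,3,4,5,6}; main diagonal has {1,3,4,5,6,9} → only 7 remains.
R8C3 = 7: row 8 has {1,3,5,6,8,9}; col 3 has {1,3,4,5,6,9}; box has {1,2,3,4,5,8,9} → only 7 remains.
R8C4 = 4: row 8 has {1,3,5,6,7,8,9}; col 4 has {2,6,8,9}; box has {2,3,6,7,8,9} → only 4 remains.
R8C7 = 2: row 8 has {1,3,4,5,6,7,8,9}; col 7 has {3,4,6,7}; box has {1,3,4,5,6,7} → only 2 remains.
R9C2 = 6: row 9 has {2,3,4,7}; col 2 has {1,3,4,5,7,9}; box has {1,2,3,4,5,7,8,9} → only 6 remains.
R9C5 = 1: row 9 has {2,3,4,6,7}; col 5 has {2,3,4,5,6,8,9}; box has {2,3,4,6,7,8,9} → only 1 remains.
R9C9 = 8: row 9 has {1,2,3,4,6,7}; col 9 has {1,4,5,6,7,9}; box has {1,2,3,4,5,6,7}; main diagonal has {1,3,4,5,6,7,9} → only 8 remains.
R1C4 = 3: row 1 has {1,2,4,6,7,8,9}; col 4 has {2,4,6,8,9}; box has {2,4,5,6,8,9} → only 3 remains.
R1C7 = 5: row 1 has {1,2,3,4,6,7,8,9}; col 7 has {2,3,4,6,7}; box has {1,2,3,4,6,7,8,9} → only 5 remains.
R2C2 = 2: row 2 has {3,4,5,6,9}; col 2 has {1,3,4,5,6,7,9}; box has {1,3,4,5,6,7,9}; main diagonal has {1,3,4,5,6,7,8,9} → only 2 remains.
R2C3 = 8: row 2 has {2,3,4,5,6,9}; col 3 has {1,3,4,5,6,7,9}; box has {1,2,3,4,5,6,7,9} → only 8 remains.
R2C5 = 7: row 2 has {2,3,4,5,6,8,9}; col 5 has {1,2,3,4,5,6,8,9}; box has {2,3,4,5,6,8,9} → only 7 remains.
R4C1 = 3: row 4 has {1,4,5,6,7,9}; col 1 has {1,2,4,6,7,8,9}; box has {1,4,6,7,9} → only 3 remains.
R4C7 = 8: row 4 has {1,3,4,5,6,7,9}; col 7 has {2,3,4,5,6,7}; box has {4,5,6,7,9} → only 8 remains.
R4C9 = 2: row 4 has {1,3,4,5,6,7,8,9}; col 9 has {1,4,5,6,7,8,9}; box has {4,5,6,7,8,9} → only 2 remains.
R5C1 = 5: row 5 has {4,6,9}; col 1 has {1,2,3,4,6,7,8,9}; box has {1,3,4,6,7,9} → only 5 remains.
R5C2 = 8: row 5 has {4,5,6,9}; col 2 has {1,2,3,4,5,6,7,9}; box has {1,3,4,5,6,7,9} → only 8 remains.
R5C3 = 2: row 5 has {4,5,6,8,9}; col 3 has {1,3,4,5,6,7,8,9}; box has {1,3,4,5,6,7,8,9} → only 2 remains.
R5C4 = 7: row 5 has {2,4,5,6,8,9}; col 4 has {2,3,4,6,8,9}; box has {1,2,3,4,5,6,8,9} → only 7 remains.
R5C7 = 1: row 5 has {2,4,5,6,7,8,9}; col 7 has {2,3,4,5,6,7,8}; box has {2,4,5,6,7,8,9} → only 1 remains.
R5C9 = 3: row 5 has {1,2,4,5,6,7,8,9}; col 9 has {1,2,4,5,6,7,8,9}; box has {1,2,4,5,6,7,8,9} → only 3 remains.
R9C4 = 5: row 9 has {1,2,3,4,6,7,8}; col 4 has {2,3,4,6,7,8,9}; box has {1,2,3,4,6,7,8,9} → only 5 remains.
R9C7 = 9: row 9 has {1,2,3,4,5,6,7,8}; col 7 has {1,2,3,4,5,6,7,8}; box has {1,2,3,4,5,6,7,8} → only 9 remains.

264517938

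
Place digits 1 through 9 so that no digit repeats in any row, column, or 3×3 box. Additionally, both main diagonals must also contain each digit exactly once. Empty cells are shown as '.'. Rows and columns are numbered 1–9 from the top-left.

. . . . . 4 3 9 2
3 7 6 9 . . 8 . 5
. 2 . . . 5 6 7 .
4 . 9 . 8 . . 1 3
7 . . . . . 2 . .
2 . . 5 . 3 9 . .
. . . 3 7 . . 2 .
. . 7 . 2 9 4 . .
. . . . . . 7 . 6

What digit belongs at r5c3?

3

r2c5 = 1 (sole candidate).
r2c6 = 2 (sole candidate).
r2c8 = 4 (sole candidate).
r3c4 = 8 (sole candidate).
r3c5 = 3 (sole candidate).
r3c9 = 1 (sole candidate).
r4c4 = 2 (sole candidate).
r4c6 = 7 (sole candidate).
r4c7 = 5 (sole candidate).
r5c5 = 9 (sole candidate).
r7c7 = 1 (sole candidate).
r8c9 = 8 (sole candidate).
r1c5 = 6 (sole candidate).
r3c1 = 9 (sole candidate).
r3c3 = 4 (sole candidate).
r4c2 = 6 (sole candidate).
r5c9 = 4 (sole candidate).
r6c5 = 4 (sole candidate).
r6c9 = 7 (sole candidate).
r7c3 = 8 (sole candidate).
r7c6 = 6 (sole candidate).
r7c9 = 9 (sole candidate).
r8c4 = 1 (sole candidate).
r8c8 = 5 (sole candidate).
r9c1 = 1 (sole candidate).
r9c4 = 4 (sole candidate).
r9c5 = 5 (sole candidate).
r9c6 = 8 (sole candidate).
r9c8 = 3 (sole candidate).
r1c1 = 8 (sole candidate).
r1c4 = 7 (sole candidate).
r5c4 = 6 (sole candidate).
r5c6 = 1 (sole candidate).
r5c8 = 8 (sole candidate).
r6c3 = 1 (sole candidate).
r6c8 = 6 (sole candidate).
r7c1 = 5 (sole candidate).
r7c2 = 4 (sole candidate).
r8c1 = 6 (sole candidate).
r8c2 = 3 (sole candidate).
r9c2 = 9 (sole candidate).
r9c3 = 2 (sole candidate).
r1c3 = 5 (sole candidate).
r5c2 = 5 (sole candidate).
r5c3 = 3: row 5 has {1,2,4,5,6,7,8,9}; col 3 has {1,2,4,5,6,7,8,9}; box has {1,2,4,5,6,7,9} → only 3 remains.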